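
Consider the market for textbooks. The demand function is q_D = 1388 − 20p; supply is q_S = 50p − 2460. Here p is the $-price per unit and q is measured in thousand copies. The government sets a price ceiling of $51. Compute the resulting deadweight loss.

In inverse form: demand p = 69.4 − 0.05q, supply p = 49.2 + 0.02q.
Competitive equilibrium: 69.4 − 0.05q = 49.2 + 0.02q → q* = 288.5714, p* = 54.9714.
At the ceiling p = 51, quantity supplied = (51 − 49.2)/0.02 = 90.
Willingness to pay at q' = 90: 69.4 − 0.05·90 = 64.9.
Δq = 288.5714 − 90 = 198.5714; wedge = 64.9 − 51 = 13.9.
Deadweight loss = ½ × 198.5714 × 13.9 = $1380.07 thousand.

$1380.07 thousand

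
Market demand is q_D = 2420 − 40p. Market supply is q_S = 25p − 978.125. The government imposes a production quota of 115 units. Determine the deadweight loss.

In inverse form: demand p = 60.5 − 0.025q, supply p = 39.125 + 0.04q.
Competitive equilibrium: 60.5 − 0.025q = 39.125 + 0.04q → q* = 328.8462, p* = 52.2788.
At q = 115: demand price = 60.5 − 0.025·115 = 57.625; supply price = 39.125 + 0.04·115 = 43.725.
Δq = 328.8462 − 115 = 213.8462; wedge = 57.625 − 43.725 = 13.9.
DWL = ½ × 213.8462 × 13.9 = 1486.23.

1486.23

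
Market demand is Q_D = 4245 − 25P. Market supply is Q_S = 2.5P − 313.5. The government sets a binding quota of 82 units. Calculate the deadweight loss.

In inverse form: demand P = 169.8 − 0.04Q, supply P = 125.4 + 0.4Q.
Competitive equilibrium: 169.8 − 0.04Q = 125.4 + 0.4Q → Q* = 100.9091, P* = 165.7636.
At Q = 82: demand price = 169.8 − 0.04·82 = 166.52; supply price = 125.4 + 0.4·82 = 158.2.
ΔQ = 100.9091 − 82 = 18.9091; wedge = 166.52 − 158.2 = 8.32.
DWL = ½ × 18.9091 × 8.32 = 78.66.

78.66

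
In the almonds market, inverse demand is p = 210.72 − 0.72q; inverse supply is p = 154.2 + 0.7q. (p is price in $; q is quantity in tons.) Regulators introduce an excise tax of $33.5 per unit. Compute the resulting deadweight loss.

Competitive equilibrium: 210.72 − 0.72q = 154.2 + 0.7q → q* = 39.8028, p* = 182.062.
With the tax, the buyer price exceeds the seller price by 33.5: (210.72 − 0.72q) − (154.2 + 0.7q) = 33.5 → q' = 16.2113.
Δq = 39.8028 − 16.2113 = 23.5915; the wedge equals the tax, 33.5.
The triangle = ½ × 23.5915 × 33.5 = $395.16.

$395.16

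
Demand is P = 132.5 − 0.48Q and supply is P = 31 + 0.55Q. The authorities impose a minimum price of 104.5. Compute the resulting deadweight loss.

Competitive equilibrium: 132.5 − 0.48Q = 31 + 0.55Q → Q* = 98.5437, P* = 85.199.
At the floor P = 104.5, quantity demanded = (132.5 − 104.5)/0.48 = 58.3333.
Sellers' marginal cost at Q' = 58.3333: 31 + 0.55·58.3333 = 63.0833.
ΔQ = 98.5437 − 58.3333 = 40.2104; wedge = 104.5 − 63.0833 = 41.4167.
DWL = ½ × 40.2104 × 41.4167 = 832.69.

832.69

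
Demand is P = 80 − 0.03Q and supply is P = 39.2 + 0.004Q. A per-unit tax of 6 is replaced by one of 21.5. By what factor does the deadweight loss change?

Competitive equilibrium: 80 − 0.03Q = 39.2 + 0.004Q → Q* = 1200, P* = 44.
For a per-unit tax t: ΔQ = t/0.034, so DWL = ½·t·(t/0.034) = t²/0.068.
At t = 6: DWL = 529.412. At t = 21.5: DWL = 6797.794.
Ratio = (21.5/6)² = 12.840.

12.840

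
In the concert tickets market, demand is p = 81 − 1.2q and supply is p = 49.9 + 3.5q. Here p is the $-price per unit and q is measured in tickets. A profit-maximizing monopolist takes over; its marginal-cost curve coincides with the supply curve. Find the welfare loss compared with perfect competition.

Competitive equilibrium: 81 − 1.2q = 49.9 + 3.5q → q* = 6.617, p* = 73.0596.
Marginal revenue: MR = 81 − 2.4q. Set MR = MC: 81 − 2.4q = 49.9 + 3.5q → q_m = 5.2712.
Price p_m = 81 − 1.2·5.2712 = 74.6746; MC(q_m) = 49.9 + 3.5·5.2712 = 68.3492.
Competitive q* = 6.617, so Δq = 1.3458; wedge = 74.6746 − 68.3492 = 6.3254.
The triangle = ½ × 1.3458 × 6.3254 = $4.26.

$4.26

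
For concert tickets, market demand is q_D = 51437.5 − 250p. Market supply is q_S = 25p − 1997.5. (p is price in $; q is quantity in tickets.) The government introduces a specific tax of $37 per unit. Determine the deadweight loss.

In inverse form: demand p = 205.75 − 0.004q, supply p = 79.9 + 0.04q.
Competitive equilibrium: 205.75 − 0.004q = 79.9 + 0.04q → q* = 2860.2273, p* = 194.3091.
With the tax, the buyer price exceeds the seller price by 37: (205.75 − 0.004q) − (79.9 + 0.04q) = 37 → q' = 2019.3182.
Δq = 2860.2273 − 2019.3182 = 840.9091; the wedge equals the tax, 37.
Welfare loss = ½ × 840.9091 × 37 = $15556.82.

$15556.82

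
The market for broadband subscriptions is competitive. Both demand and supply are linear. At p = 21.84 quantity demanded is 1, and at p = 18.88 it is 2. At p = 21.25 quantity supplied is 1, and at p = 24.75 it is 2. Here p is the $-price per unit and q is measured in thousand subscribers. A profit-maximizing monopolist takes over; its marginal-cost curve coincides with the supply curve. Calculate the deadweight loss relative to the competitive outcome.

$0.38 thousand

Demand slope = (18.88 − 21.84)/(2 − 1) = −2.96, so p = 24.8 − 2.96q.
Supply slope = (24.75 − 21.25)/(2 − 1) = 3.5, so p = 17.75 + 3.5q.
Competitive equilibrium: 24.8 − 2.96q = 17.75 + 3.5q → q* = 1.0913, p* = 21.5697.
Marginal revenue: MR = 24.8 − 5.92q. Set MR = MC: 24.8 − 5.92q = 17.75 + 3.5q → q_m = 0.7484.
Price p_m = 24.8 − 2.96·0.7484 = 22.5847; MC(q_m) = 17.75 + 3.5·0.7484 = 20.3694.
Competitive q* = 1.0913, so Δq = 0.3429; wedge = 22.5847 − 20.3694 = 2.2153.
DWL = ½ × 0.3429 × 2.2153 = $0.38 thousand.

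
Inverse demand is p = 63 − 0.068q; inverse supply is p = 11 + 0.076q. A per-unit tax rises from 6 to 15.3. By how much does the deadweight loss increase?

687.81

Competitive equilibrium: 63 − 0.068q = 11 + 0.076q → q* = 361.1111, p* = 38.4444.
For a per-unit tax t: Δq = t/0.144, so DWL = ½·t·(t/0.144) = t²/0.288.
At t = 6: DWL = 125. At t = 15.3: DWL = 812.813.
Increase = 812.813 − 125 = 687.81.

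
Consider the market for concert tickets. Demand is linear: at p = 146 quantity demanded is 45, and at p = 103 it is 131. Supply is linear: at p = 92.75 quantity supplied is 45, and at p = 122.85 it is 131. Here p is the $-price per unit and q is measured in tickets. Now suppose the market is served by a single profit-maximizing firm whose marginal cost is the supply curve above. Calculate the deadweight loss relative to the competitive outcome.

$675.56

Demand slope = (103 − 146)/(131 − 45) = −0.5, so p = 168.5 − 0.5q.
Supply slope = (122.85 − 92.75)/(131 − 45) = 0.35, so p = 77 + 0.35q.
Competitive equilibrium: 168.5 − 0.5q = 77 + 0.35q → q* = 107.6471, p* = 114.6765.
Marginal revenue: MR = 168.5 − q. Set MR = MC: 168.5 − q = 77 + 0.35q → q_m = 67.7778.
Price p_m = 168.5 − 0.5·67.7778 = 134.6111; MC(q_m) = 77 + 0.35·67.7778 = 100.7222.
Competitive q* = 107.6471, so Δq = 39.8693; wedge = 134.6111 − 100.7222 = 33.8889.
Deadweight loss = ½ × 39.8693 × 33.8889 = $675.56.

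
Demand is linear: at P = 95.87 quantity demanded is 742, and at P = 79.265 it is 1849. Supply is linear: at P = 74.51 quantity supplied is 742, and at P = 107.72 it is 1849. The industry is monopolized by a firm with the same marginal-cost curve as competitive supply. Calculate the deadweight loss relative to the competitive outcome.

Demand slope = (79.265 − 95.87)/(1849 − 742) = −0.015, so P = 107 − 0.015Q.
Supply slope = (107.72 − 74.51)/(1849 − 742) = 0.03, so P = 52.25 + 0.03Q.
Competitive equilibrium: 107 − 0.015Q = 52.25 + 0.03Q → Q* = 1216.6667, P* = 88.75.
Marginal revenue: MR = 107 − 0.03Q. Set MR = MC: 107 − 0.03Q = 52.25 + 0.03Q → Q_m = 912.5.
Price P_m = 107 − 0.015·912.5 = 93.3125; MC(Q_m) = 52.25 + 0.03·912.5 = 79.625.
Competitive Q* = 1216.6667, so ΔQ = 304.1667; wedge = 93.3125 − 79.625 = 13.6875.
Welfare loss = ½ × 304.1667 × 13.6875 = 2081.64.

2081.64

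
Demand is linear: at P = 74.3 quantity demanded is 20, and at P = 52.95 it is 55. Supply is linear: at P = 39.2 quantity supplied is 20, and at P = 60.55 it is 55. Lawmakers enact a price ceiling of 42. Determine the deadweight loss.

Demand slope = (52.95 − 74.3)/(55 − 20) = −0.61, so P = 86.5 − 0.61Q.
Supply slope = (60.55 − 39.2)/(55 − 20) = 0.61, so P = 27 + 0.61Q.
Competitive equilibrium: 86.5 − 0.61Q = 27 + 0.61Q → Q* = 48.7705, P* = 56.75.
At the ceiling P = 42, quantity supplied = (42 − 27)/0.61 = 24.5902.
Willingness to pay at Q' = 24.5902: 86.5 − 0.61·24.5902 = 71.5.
ΔQ = 48.7705 − 24.5902 = 24.1803; wedge = 71.5 − 42 = 29.5.
DWL = ½ × 24.1803 × 29.5 = 356.66.

356.66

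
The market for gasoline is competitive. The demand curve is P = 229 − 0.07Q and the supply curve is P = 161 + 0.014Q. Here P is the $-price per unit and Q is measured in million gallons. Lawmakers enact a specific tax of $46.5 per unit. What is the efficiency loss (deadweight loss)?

$12870.54 million

Competitive equilibrium: 229 − 0.07Q = 161 + 0.014Q → Q* = 809.5238, P* = 172.3333.
With the tax, the buyer price exceeds the seller price by 46.5: (229 − 0.07Q) − (161 + 0.014Q) = 46.5 → Q' = 255.9524.
ΔQ = 809.5238 − 255.9524 = 553.5714; the wedge equals the tax, 46.5.
Deadweight loss = ½ × 553.5714 × 46.5 = $12870.54 million.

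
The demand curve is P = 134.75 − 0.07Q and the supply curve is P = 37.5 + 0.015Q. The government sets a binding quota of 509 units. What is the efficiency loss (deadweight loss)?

Competitive equilibrium: 134.75 − 0.07Q = 37.5 + 0.015Q → Q* = 1144.1176, P* = 54.6618.
At Q = 509: demand price = 134.75 − 0.07·509 = 99.12; supply price = 37.5 + 0.015·509 = 45.135.
ΔQ = 1144.1176 − 509 = 635.1176; wedge = 99.12 − 45.135 = 53.985.
DWL = ½ × 635.1176 × 53.985 = 17143.41.

17143.41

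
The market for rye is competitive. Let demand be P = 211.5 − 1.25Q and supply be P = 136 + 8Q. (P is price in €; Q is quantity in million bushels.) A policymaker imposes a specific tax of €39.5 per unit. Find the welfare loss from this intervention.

€84.34 million

Competitive equilibrium: 211.5 − 1.25Q = 136 + 8Q → Q* = 8.1622, P* = 201.2973.
With the tax, the buyer price exceeds the seller price by 39.5: (211.5 − 1.25Q) − (136 + 8Q) = 39.5 → Q' = 3.8919.
ΔQ = 8.1622 − 3.8919 = 4.2703; the wedge equals the tax, 39.5.
DWL = ½ × 4.2703 × 39.5 = €84.34 million.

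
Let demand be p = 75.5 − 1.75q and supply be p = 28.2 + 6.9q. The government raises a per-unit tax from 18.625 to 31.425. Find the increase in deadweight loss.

Competitive equilibrium: 75.5 − 1.75q = 28.2 + 6.9q → q* = 5.4682, p* = 65.9306.
For a per-unit tax t: Δq = t/8.65, so DWL = ½·t·(t/8.65) = t²/17.3.
At t = 18.625: DWL = 20.051. At t = 31.425: DWL = 57.083.
Increase = 57.083 − 20.051 = 37.03.

37.03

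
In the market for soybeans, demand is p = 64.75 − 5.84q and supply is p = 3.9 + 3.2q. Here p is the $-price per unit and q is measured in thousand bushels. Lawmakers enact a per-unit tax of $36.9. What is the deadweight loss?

Competitive equilibrium: 64.75 − 5.84q = 3.9 + 3.2q → q* = 6.7312, p* = 25.4398.
With the tax, the buyer price exceeds the seller price by 36.9: (64.75 − 5.84q) − (3.9 + 3.2q) = 36.9 → q' = 2.6493.
Δq = 6.7312 − 2.6493 = 4.0819; the wedge equals the tax, 36.9.
Welfare loss = ½ × 4.0819 × 36.9 = $75.31 thousand.

$75.31 thousand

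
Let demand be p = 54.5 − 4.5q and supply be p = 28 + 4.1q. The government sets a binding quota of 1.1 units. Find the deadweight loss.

Competitive equilibrium: 54.5 − 4.5q = 28 + 4.1q → q* = 3.0814, p* = 40.6337.
At q = 1.1: demand price = 54.5 − 4.5·1.1 = 49.55; supply price = 28 + 4.1·1.1 = 32.51.
Δq = 3.0814 − 1.1 = 1.9814; wedge = 49.55 − 32.51 = 17.04.
Welfare loss = ½ × 1.9814 × 17.04 = 16.88.

16.88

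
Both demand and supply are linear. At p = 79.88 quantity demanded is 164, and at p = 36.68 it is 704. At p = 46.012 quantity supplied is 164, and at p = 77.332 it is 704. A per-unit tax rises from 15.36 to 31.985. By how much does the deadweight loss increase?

2851.85

Demand slope = (36.68 − 79.88)/(704 − 164) = −0.08, so p = 93 − 0.08q.
Supply slope = (77.332 − 46.012)/(704 − 164) = 0.058, so p = 36.5 + 0.058q.
Competitive equilibrium: 93 − 0.08q = 36.5 + 0.058q → q* = 409.4203, p* = 60.2464.
For a per-unit tax t: Δq = t/0.138, so DWL = ½·t·(t/0.138) = t²/0.276.
At t = 15.36: DWL = 854.817. At t = 31.985: DWL = 3706.667.
Increase = 3706.667 − 854.817 = 2851.85.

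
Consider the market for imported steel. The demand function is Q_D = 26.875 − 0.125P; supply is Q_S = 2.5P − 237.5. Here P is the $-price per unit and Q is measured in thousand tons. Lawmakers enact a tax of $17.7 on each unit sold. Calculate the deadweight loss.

$18.65 thousand

In inverse form: demand P = 215 − 8Q, supply P = 95 + 0.4Q.
Competitive equilibrium: 215 − 8Q = 95 + 0.4Q → Q* = 14.2857, P* = 100.7143.
With the tax, the buyer price exceeds the seller price by 17.7: (215 − 8Q) − (95 + 0.4Q) = 17.7 → Q' = 12.1786.
ΔQ = 14.2857 − 12.1786 = 2.1071; the wedge equals the tax, 17.7.
DWL = ½ × 2.1071 × 17.7 = $18.65 thousand.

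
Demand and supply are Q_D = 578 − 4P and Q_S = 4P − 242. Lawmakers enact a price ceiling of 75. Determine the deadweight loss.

In inverse form: demand P = 144.5 − 0.25Q, supply P = 60.5 + 0.25Q.
Competitive equilibrium: 144.5 − 0.25Q = 60.5 + 0.25Q → Q* = 168, P* = 102.5.
At the ceiling P = 75, quantity supplied = (75 − 60.5)/0.25 = 58.
Willingness to pay at Q' = 58: 144.5 − 0.25·58 = 130.
ΔQ = 168 − 58 = 110; wedge = 130 − 75 = 55.
The triangle = ½ × 110 × 55 = 3025.

3025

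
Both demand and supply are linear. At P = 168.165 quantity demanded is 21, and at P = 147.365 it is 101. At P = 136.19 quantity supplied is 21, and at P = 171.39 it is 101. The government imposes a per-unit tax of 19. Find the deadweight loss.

Demand slope = (147.365 − 168.165)/(101 − 21) = −0.26, so P = 173.625 − 0.26Q.
Supply slope = (171.39 − 136.19)/(101 − 21) = 0.44, so P = 126.95 + 0.44Q.
Competitive equilibrium: 173.625 − 0.26Q = 126.95 + 0.44Q → Q* = 66.6786, P* = 156.2886.
With the tax, the buyer price exceeds the seller price by 19: (173.625 − 0.26Q) − (126.95 + 0.44Q) = 19 → Q' = 39.5357.
ΔQ = 66.6786 − 39.5357 = 27.1429; the wedge equals the tax, 19.
The triangle = ½ × 27.1429 × 19 = 257.86.

257.86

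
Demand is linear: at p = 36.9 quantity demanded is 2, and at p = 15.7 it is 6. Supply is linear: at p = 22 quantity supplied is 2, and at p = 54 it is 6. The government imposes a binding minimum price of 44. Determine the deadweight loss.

Demand slope = (15.7 − 36.9)/(6 − 2) = −5.3, so p = 47.5 − 5.3q.
Supply slope = (54 − 22)/(6 − 2) = 8, so p = 6 + 8q.
Competitive equilibrium: 47.5 − 5.3q = 6 + 8q → q* = 3.1203, p* = 30.9624.
At the floor p = 44, quantity demanded = (47.5 − 44)/5.3 = 0.6604.
Sellers' marginal cost at q' = 0.6604: 6 + 8·0.6604 = 11.2832.
Δq = 3.1203 − 0.6604 = 2.4599; wedge = 44 − 11.2832 = 32.7168.
The triangle = ½ × 2.4599 × 32.7168 = 40.24.

40.24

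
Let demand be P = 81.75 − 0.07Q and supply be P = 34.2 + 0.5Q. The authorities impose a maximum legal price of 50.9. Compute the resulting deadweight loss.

713.10

Competitive equilibrium: 81.75 − 0.07Q = 34.2 + 0.5Q → Q* = 83.4211, P* = 75.9105.
At the ceiling P = 50.9, quantity supplied = (50.9 − 34.2)/0.5 = 33.4.
Willingness to pay at Q' = 33.4: 81.75 − 0.07·33.4 = 79.412.
ΔQ = 83.4211 − 33.4 = 50.0211; wedge = 79.412 − 50.9 = 28.512.
DWL = ½ × 50.0211 × 28.512 = 713.10.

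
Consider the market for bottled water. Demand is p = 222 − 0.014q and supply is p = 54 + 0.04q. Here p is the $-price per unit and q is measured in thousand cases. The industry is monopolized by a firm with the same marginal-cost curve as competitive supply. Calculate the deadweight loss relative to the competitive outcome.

$11077.28 thousand

Competitive equilibrium: 222 − 0.014q = 54 + 0.04q → q* = 3111.11111, p* = 178.44444.
Marginal revenue: MR = 222 − 0.028q. Set MR = MC: 222 − 0.028q = 54 + 0.04q → q_m = 2470.58824.
Price p_m = 222 − 0.014·2470.58824 = 187.41176; MC(q_m) = 54 + 0.04·2470.58824 = 152.82353.
Competitive q* = 3111.11111, so Δq = 640.52287; wedge = 187.41176 − 152.82353 = 34.58823.
DWL = ½ × 640.52287 × 34.58823 = $11077.28 thousand.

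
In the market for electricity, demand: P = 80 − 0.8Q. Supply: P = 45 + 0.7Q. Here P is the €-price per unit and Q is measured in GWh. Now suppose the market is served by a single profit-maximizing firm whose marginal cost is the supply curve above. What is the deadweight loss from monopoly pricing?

Competitive equilibrium: 80 − 0.8Q = 45 + 0.7Q → Q* = 23.3333, P* = 61.3333.
Marginal revenue: MR = 80 − 1.6Q. Set MR = MC: 80 − 1.6Q = 45 + 0.7Q → Q_m = 15.2174.
Price P_m = 80 − 0.8·15.2174 = 67.8261; MC(Q_m) = 45 + 0.7·15.2174 = 55.6522.
Competitive Q* = 23.3333, so ΔQ = 8.1159; wedge = 67.8261 − 55.6522 = 12.1739.
Deadweight loss = ½ × 8.1159 × 12.1739 = €49.40.

€49.40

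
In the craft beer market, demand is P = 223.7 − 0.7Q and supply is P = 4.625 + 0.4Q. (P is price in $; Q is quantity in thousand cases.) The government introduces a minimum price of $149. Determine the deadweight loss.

Competitive equilibrium: 223.7 − 0.7Q = 4.625 + 0.4Q → Q* = 199.1591, P* = 84.2886.
At the floor P = 149, quantity demanded = (223.7 − 149)/0.7 = 106.7143.
Sellers' marginal cost at Q' = 106.7143: 4.625 + 0.4·106.7143 = 47.3107.
ΔQ = 199.1591 − 106.7143 = 92.4448; wedge = 149 − 47.3107 = 101.6893.
Welfare loss = ½ × 92.4448 × 101.6893 = $4700.32 thousand.

$4700.32 thousand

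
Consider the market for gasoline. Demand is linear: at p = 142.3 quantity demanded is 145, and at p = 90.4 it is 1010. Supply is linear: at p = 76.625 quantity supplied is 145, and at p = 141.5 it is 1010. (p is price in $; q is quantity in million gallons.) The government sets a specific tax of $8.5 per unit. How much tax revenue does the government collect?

$4832.41 million

Demand slope = (90.4 − 142.3)/(1010 − 145) = −0.06, so p = 151 − 0.06q.
Supply slope = (141.5 − 76.625)/(1010 − 145) = 0.075, so p = 65.75 + 0.075q.
Competitive equilibrium: 151 − 0.06q = 65.75 + 0.075q → q* = 631.4815, p* = 113.1111.
With the tax, the buyer price exceeds the seller price by 8.5: (151 − 0.06q) − (65.75 + 0.075q) = 8.5 → q' = 568.5185.
Tax revenue = 8.5 × 568.5185 = $4832.41 million.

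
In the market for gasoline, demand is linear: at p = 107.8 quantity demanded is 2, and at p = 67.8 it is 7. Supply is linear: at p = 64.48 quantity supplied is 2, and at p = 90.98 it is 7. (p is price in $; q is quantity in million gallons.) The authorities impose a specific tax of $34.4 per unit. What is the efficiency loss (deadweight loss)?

$44.49 million

Demand slope = (67.8 − 107.8)/(7 − 2) = −8, so p = 123.8 − 8q.
Supply slope = (90.98 − 64.48)/(7 − 2) = 5.3, so p = 53.88 + 5.3q.
Competitive equilibrium: 123.8 − 8q = 53.88 + 5.3q → q* = 5.2571, p* = 81.7429.
With the tax, the buyer price exceeds the seller price by 34.4: (123.8 − 8q) − (53.88 + 5.3q) = 34.4 → q' = 2.6707.
Δq = 5.2571 − 2.6707 = 2.5864; the wedge equals the tax, 34.4.
Deadweight loss = ½ × 2.5864 × 34.4 = $44.49 million.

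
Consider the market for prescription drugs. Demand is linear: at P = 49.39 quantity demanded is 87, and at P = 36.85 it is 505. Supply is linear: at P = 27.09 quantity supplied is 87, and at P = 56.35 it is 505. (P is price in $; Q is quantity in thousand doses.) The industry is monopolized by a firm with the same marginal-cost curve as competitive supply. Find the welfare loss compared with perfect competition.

$255.89 thousand

Demand slope = (36.85 − 49.39)/(505 − 87) = −0.03, so P = 52 − 0.03Q.
Supply slope = (56.35 − 27.09)/(505 − 87) = 0.07, so P = 21 + 0.07Q.
Competitive equilibrium: 52 − 0.03Q = 21 + 0.07Q → Q* = 310, P* = 42.7.
Marginal revenue: MR = 52 − 0.06Q. Set MR = MC: 52 − 0.06Q = 21 + 0.07Q → Q_m = 238.4615.
Price P_m = 52 − 0.03·238.4615 = 44.8462; MC(Q_m) = 21 + 0.07·238.4615 = 37.6923.
Competitive Q* = 310, so ΔQ = 71.5385; wedge = 44.8462 − 37.6923 = 7.1539.
Welfare loss = ½ × 71.5385 × 7.1539 = $255.89 thousand.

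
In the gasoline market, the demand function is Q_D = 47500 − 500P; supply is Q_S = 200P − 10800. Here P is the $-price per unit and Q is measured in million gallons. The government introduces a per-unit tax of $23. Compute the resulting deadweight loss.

$37785.71 million

In inverse form: demand P = 95 − 0.002Q, supply P = 54 + 0.005Q.
Competitive equilibrium: 95 − 0.002Q = 54 + 0.005Q → Q* = 5857.1429, P* = 83.2857.
With the tax, the buyer price exceeds the seller price by 23: (95 − 0.002Q) − (54 + 0.005Q) = 23 → Q' = 2571.4286.
ΔQ = 5857.1429 − 2571.4286 = 3285.7143; the wedge equals the tax, 23.
Deadweight loss = ½ × 3285.7143 × 23 = $37785.71 million.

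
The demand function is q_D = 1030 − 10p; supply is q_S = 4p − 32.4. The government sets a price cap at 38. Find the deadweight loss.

In inverse form: demand p = 103 − 0.1q, supply p = 8.1 + 0.25q.
Competitive equilibrium: 103 − 0.1q = 8.1 + 0.25q → q* = 271.1429, p* = 75.8857.
At the ceiling p = 38, quantity supplied = (38 − 8.1)/0.25 = 119.6.
Willingness to pay at q' = 119.6: 103 − 0.1·119.6 = 91.04.
Δq = 271.1429 − 119.6 = 151.5429; wedge = 91.04 − 38 = 53.04.
The triangle = ½ × 151.5429 × 53.04 = 4018.92.

4018.92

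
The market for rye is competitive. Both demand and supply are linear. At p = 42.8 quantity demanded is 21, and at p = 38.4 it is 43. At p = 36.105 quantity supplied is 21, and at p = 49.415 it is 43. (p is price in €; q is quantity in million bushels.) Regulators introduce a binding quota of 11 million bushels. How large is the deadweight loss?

€135.04 million

Demand slope = (38.4 − 42.8)/(43 − 21) = −0.2, so p = 47 − 0.2q.
Supply slope = (49.415 − 36.105)/(43 − 21) = 0.605, so p = 23.4 + 0.605q.
Competitive equilibrium: 47 − 0.2q = 23.4 + 0.605q → q* = 29.3168, p* = 41.1366.
At q = 11: demand price = 47 − 0.2·11 = 44.8; supply price = 23.4 + 0.605·11 = 30.055.
Δq = 29.3168 − 11 = 18.3168; wedge = 44.8 − 30.055 = 14.745.
Welfare loss = ½ × 18.3168 × 14.745 = €135.04 million.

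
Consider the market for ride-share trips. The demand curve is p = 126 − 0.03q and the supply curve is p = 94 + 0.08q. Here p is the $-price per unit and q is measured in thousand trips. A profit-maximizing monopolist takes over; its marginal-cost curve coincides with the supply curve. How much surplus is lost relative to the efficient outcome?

Competitive equilibrium: 126 − 0.03q = 94 + 0.08q → q* = 290.9091, p* = 117.2727.
Marginal revenue: MR = 126 − 0.06q. Set MR = MC: 126 − 0.06q = 94 + 0.08q → q_m = 228.5714.
Price p_m = 126 − 0.03·228.5714 = 119.1429; MC(q_m) = 94 + 0.08·228.5714 = 112.2857.
Competitive q* = 290.9091, so Δq = 62.3377; wedge = 119.1429 − 112.2857 = 6.8572.
DWL = ½ × 62.3377 × 6.8572 = $213.73 thousand.

$213.73 thousand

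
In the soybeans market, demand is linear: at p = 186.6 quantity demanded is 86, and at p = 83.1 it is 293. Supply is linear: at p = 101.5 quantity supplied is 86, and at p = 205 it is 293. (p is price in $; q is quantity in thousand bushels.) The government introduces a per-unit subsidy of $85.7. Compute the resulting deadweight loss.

Demand slope = (83.1 − 186.6)/(293 − 86) = −0.5, so p = 229.6 − 0.5q.
Supply slope = (205 − 101.5)/(293 − 86) = 0.5, so p = 58.5 + 0.5q.
Competitive equilibrium: 229.6 − 0.5q = 58.5 + 0.5q → q* = 171.1, p* = 144.05.
The subsidy lowers effective supply by 85.7: p = 0.5q − 27.2.
New quantity: 229.6 − 0.5q = 0.5q − 27.2 → q' = 256.8.
Overproduction Δq = 256.8 − 171.1 = 85.7; wedge = subsidy = 85.7.
DWL = ½ × 85.7 × 85.7 = $3672.245 thousand.

$3672.245 thousand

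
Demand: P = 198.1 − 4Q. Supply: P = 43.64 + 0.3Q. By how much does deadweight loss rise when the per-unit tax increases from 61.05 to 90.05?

509.52

Competitive equilibrium: 198.1 − 4Q = 43.64 + 0.3Q → Q* = 35.9209, P* = 54.4163.
For a per-unit tax t: ΔQ = t/4.3, so DWL = ½·t·(t/4.3) = t²/8.6.
At t = 61.05: DWL = 433.384. At t = 90.05: DWL = 942.907.
Increase = 942.907 − 433.384 = 509.52.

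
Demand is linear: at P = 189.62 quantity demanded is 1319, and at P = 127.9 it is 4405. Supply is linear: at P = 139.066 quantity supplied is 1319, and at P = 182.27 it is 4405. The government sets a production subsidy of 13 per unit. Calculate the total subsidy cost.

Demand slope = (127.9 − 189.62)/(4405 − 1319) = −0.02, so P = 216 − 0.02Q.
Supply slope = (182.27 − 139.066)/(4405 − 1319) = 0.014, so P = 120.6 + 0.014Q.
Competitive equilibrium: 216 − 0.02Q = 120.6 + 0.014Q → Q* = 2805.8824, P* = 159.8824.
The subsidy lowers effective supply by 13: P = 107.6 + 0.014Q.
New quantity: 216 − 0.02Q = 107.6 + 0.014Q → Q' = 3188.2353.
Total subsidy cost = 13 × 3188.2353 = 41447.06.

41447.06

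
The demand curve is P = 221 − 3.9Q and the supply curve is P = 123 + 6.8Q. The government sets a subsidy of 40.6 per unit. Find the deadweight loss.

Competitive equilibrium: 221 − 3.9Q = 123 + 6.8Q → Q* = 9.1589, P* = 185.2804.
The subsidy lowers effective supply by 40.6: P = 82.4 + 6.8Q.
New quantity: 221 − 3.9Q = 82.4 + 6.8Q → Q' = 12.9533.
Overproduction ΔQ = 12.9533 − 9.1589 = 3.7944; wedge = subsidy = 40.6.
Welfare loss = ½ × 3.7944 × 40.6 = 77.03.

77.03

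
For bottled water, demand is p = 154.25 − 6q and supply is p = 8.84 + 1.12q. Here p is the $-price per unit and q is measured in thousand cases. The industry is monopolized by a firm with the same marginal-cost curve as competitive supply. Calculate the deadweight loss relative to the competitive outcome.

$310.54 thousand

Competitive equilibrium: 154.25 − 6q = 8.84 + 1.12q → q* = 20.4228, p* = 31.7135.
Marginal revenue: MR = 154.25 − 12q. Set MR = MC: 154.25 − 12q = 8.84 + 1.12q → q_m = 11.0831.
Price p_m = 154.25 − 6·11.0831 = 87.7514; MC(q_m) = 8.84 + 1.12·11.0831 = 21.2531.
Competitive q* = 20.4228, so Δq = 9.3397; wedge = 87.7514 − 21.2531 = 66.4983.
Deadweight loss = ½ × 9.3397 × 66.4983 = $310.54 thousand.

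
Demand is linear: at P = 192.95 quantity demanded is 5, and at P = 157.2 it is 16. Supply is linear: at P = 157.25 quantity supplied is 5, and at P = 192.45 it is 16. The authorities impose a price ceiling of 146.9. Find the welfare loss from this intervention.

Demand slope = (157.2 − 192.95)/(16 − 5) = −3.25, so P = 209.2 − 3.25Q.
Supply slope = (192.45 − 157.25)/(16 − 5) = 3.2, so P = 141.25 + 3.2Q.
Competitive equilibrium: 209.2 − 3.25Q = 141.25 + 3.2Q → Q* = 10.5349, P* = 174.9616.
At the ceiling P = 146.9, quantity supplied = (146.9 − 141.25)/3.2 = 1.7656.
Willingness to pay at Q' = 1.7656: 209.2 − 3.25·1.7656 = 203.4618.
ΔQ = 10.5349 − 1.7656 = 8.7693; wedge = 203.4618 − 146.9 = 56.5618.
The triangle = ½ × 8.7693 × 56.5618 = 248.

248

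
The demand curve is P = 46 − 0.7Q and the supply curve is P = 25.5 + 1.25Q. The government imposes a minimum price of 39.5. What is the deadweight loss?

Competitive equilibrium: 46 − 0.7Q = 25.5 + 1.25Q → Q* = 10.5128, P* = 38.641.
At the floor P = 39.5, quantity demanded = (46 − 39.5)/0.7 = 9.2857.
Sellers' marginal cost at Q' = 9.2857: 25.5 + 1.25·9.2857 = 37.1071.
ΔQ = 10.5128 − 9.2857 = 1.2271; wedge = 39.5 − 37.1071 = 2.3929.
DWL = ½ × 1.2271 × 2.3929 = 1.47.

1.47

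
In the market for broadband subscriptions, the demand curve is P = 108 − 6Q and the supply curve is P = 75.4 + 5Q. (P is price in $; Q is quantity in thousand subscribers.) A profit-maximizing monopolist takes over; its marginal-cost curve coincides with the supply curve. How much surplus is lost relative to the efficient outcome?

$6.02 thousand

Competitive equilibrium: 108 − 6Q = 75.4 + 5Q → Q* = 2.9636, P* = 90.2182.
Marginal revenue: MR = 108 − 12Q. Set MR = MC: 108 − 12Q = 75.4 + 5Q → Q_m = 1.9176.
Price P_m = 108 − 6·1.9176 = 96.4944; MC(Q_m) = 75.4 + 5·1.9176 = 84.988.
Competitive Q* = 2.9636, so ΔQ = 1.046; wedge = 96.4944 − 84.988 = 11.5064.
Welfare loss = ½ × 1.046 × 11.5064 = $6.02 thousand.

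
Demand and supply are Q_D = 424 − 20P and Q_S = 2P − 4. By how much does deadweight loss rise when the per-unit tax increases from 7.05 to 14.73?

152.064

In inverse form: demand P = 21.2 − 0.05Q, supply P = 2 + 0.5Q.
Competitive equilibrium: 21.2 − 0.05Q = 2 + 0.5Q → Q* = 34.9091, P* = 19.4545.
For a per-unit tax t: ΔQ = t/0.55, so DWL = ½·t·(t/0.55) = t²/1.1.
At t = 7.05: DWL = 45.184. At t = 14.73: DWL = 197.248.
Increase = 197.248 − 45.184 = 152.064.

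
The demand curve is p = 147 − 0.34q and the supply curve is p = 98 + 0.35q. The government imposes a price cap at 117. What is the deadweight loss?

Competitive equilibrium: 147 − 0.34q = 98 + 0.35q → q* = 71.0145, p* = 122.8551.
At the ceiling p = 117, quantity supplied = (117 − 98)/0.35 = 54.2857.
Willingness to pay at q' = 54.2857: 147 − 0.34·54.2857 = 128.5429.
Δq = 71.0145 − 54.2857 = 16.7288; wedge = 128.5429 − 117 = 11.5429.
DWL = ½ × 16.7288 × 11.5429 = 96.55.

96.55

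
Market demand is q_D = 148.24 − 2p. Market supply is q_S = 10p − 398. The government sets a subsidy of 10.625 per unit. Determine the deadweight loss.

94.08

In inverse form: demand p = 74.12 − 0.5q, supply p = 39.8 + 0.1q.
Competitive equilibrium: 74.12 − 0.5q = 39.8 + 0.1q → q* = 57.2, p* = 45.52.
The subsidy lowers effective supply by 10.625: p = 29.175 + 0.1q.
New quantity: 74.12 − 0.5q = 29.175 + 0.1q → q' = 74.9083.
Overproduction Δq = 74.9083 − 57.2 = 17.7083; wedge = subsidy = 10.625.
The triangle = ½ × 17.7083 × 10.625 = 94.08.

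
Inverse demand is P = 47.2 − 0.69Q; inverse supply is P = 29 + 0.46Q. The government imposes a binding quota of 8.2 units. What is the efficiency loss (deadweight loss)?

33.44

Competitive equilibrium: 47.2 − 0.69Q = 29 + 0.46Q → Q* = 15.8261, P* = 36.28.
At Q = 8.2: demand price = 47.2 − 0.69·8.2 = 41.542; supply price = 29 + 0.46·8.2 = 32.772.
ΔQ = 15.8261 − 8.2 = 7.6261; wedge = 41.542 − 32.772 = 8.77.
Deadweight loss = ½ × 7.6261 × 8.77 = 33.44.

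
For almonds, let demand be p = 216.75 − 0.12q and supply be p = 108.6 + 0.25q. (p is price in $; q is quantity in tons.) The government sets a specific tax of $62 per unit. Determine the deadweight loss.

Competitive equilibrium: 216.75 − 0.12q = 108.6 + 0.25q → q* = 292.2973, p* = 181.67432.
With the tax, the buyer price exceeds the seller price by 62: (216.75 − 0.12q) − (108.6 + 0.25q) = 62 → q' = 124.72973.
Δq = 292.2973 − 124.72973 = 167.56757; the wedge equals the tax, 62.
Deadweight loss = ½ × 167.56757 × 62 = $5194.59.

$5194.59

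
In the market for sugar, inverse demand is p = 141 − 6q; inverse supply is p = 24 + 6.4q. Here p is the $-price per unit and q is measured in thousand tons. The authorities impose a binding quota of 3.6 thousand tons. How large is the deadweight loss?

$211.13 thousand

Competitive equilibrium: 141 − 6q = 24 + 6.4q → q* = 9.4355, p* = 84.3871.
At q = 3.6: demand price = 141 − 6·3.6 = 119.4; supply price = 24 + 6.4·3.6 = 47.04.
Δq = 9.4355 − 3.6 = 5.8355; wedge = 119.4 − 47.04 = 72.36.
DWL = ½ × 5.8355 × 72.36 = $211.13 thousand.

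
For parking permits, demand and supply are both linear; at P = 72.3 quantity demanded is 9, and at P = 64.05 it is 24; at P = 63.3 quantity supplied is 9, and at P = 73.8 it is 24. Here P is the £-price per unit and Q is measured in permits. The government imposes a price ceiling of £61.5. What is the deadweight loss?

£59.68

Demand slope = (64.05 − 72.3)/(24 − 9) = −0.55, so P = 77.25 − 0.55Q.
Supply slope = (73.8 − 63.3)/(24 − 9) = 0.7, so P = 57 + 0.7Q.
Competitive equilibrium: 77.25 − 0.55Q = 57 + 0.7Q → Q* = 16.2, P* = 68.34.
At the ceiling P = 61.5, quantity supplied = (61.5 − 57)/0.7 = 6.4286.
Willingness to pay at Q' = 6.4286: 77.25 − 0.55·6.4286 = 73.7143.
ΔQ = 16.2 − 6.4286 = 9.7714; wedge = 73.7143 − 61.5 = 12.2143.
Welfare loss = ½ × 9.7714 × 12.2143 = £59.68.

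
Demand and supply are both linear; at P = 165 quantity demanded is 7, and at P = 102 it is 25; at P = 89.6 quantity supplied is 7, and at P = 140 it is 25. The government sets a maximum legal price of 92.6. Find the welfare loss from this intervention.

Demand slope = (102 − 165)/(25 − 7) = −3.5, so P = 189.5 − 3.5Q.
Supply slope = (140 − 89.6)/(25 − 7) = 2.8, so P = 70 + 2.8Q.
Competitive equilibrium: 189.5 − 3.5Q = 70 + 2.8Q → Q* = 18.96825, P* = 123.11111.
At the ceiling P = 92.6, quantity supplied = (92.6 − 70)/2.8 = 8.07143.
Willingness to pay at Q' = 8.07143: 189.5 − 3.5·8.07143 = 161.25.
ΔQ = 18.96825 − 8.07143 = 10.89682; wedge = 161.25 − 92.6 = 68.65.
DWL = ½ × 10.89682 × 68.65 = 374.03.

374.03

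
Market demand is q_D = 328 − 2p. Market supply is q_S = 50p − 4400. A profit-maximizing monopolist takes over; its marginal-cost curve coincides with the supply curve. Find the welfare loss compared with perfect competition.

1334.55

In inverse form: demand p = 164 − 0.5q, supply p = 88 + 0.02q.
Competitive equilibrium: 164 − 0.5q = 88 + 0.02q → q* = 146.1538, p* = 90.9231.
Marginal revenue: MR = 164 − q. Set MR = MC: 164 − q = 88 + 0.02q → q_m = 74.5098.
Price p_m = 164 − 0.5·74.5098 = 126.7451; MC(q_m) = 88 + 0.02·74.5098 = 89.4902.
Competitive q* = 146.1538, so Δq = 71.644; wedge = 126.7451 − 89.4902 = 37.2549.
Deadweight loss = ½ × 71.644 × 37.2549 = 1334.55.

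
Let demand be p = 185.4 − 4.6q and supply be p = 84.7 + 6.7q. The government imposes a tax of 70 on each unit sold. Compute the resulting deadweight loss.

Competitive equilibrium: 185.4 − 4.6q = 84.7 + 6.7q → q* = 8.9115, p* = 144.4071.
With the tax, the buyer price exceeds the seller price by 70: (185.4 − 4.6q) − (84.7 + 6.7q) = 70 → q' = 2.7168.
Δq = 8.9115 − 2.7168 = 6.1947; the wedge equals the tax, 70.
The triangle = ½ × 6.1947 × 70 = 216.81.

216.81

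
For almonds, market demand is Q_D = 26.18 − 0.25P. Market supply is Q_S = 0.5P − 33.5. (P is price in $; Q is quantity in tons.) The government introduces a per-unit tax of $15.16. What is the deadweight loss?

$19.15

In inverse form: demand P = 104.72 − 4Q, supply P = 67 + 2Q.
Competitive equilibrium: 104.72 − 4Q = 67 + 2Q → Q* = 6.2867, P* = 79.5733.
With the tax, the buyer price exceeds the seller price by 15.16: (104.72 − 4Q) − (67 + 2Q) = 15.16 → Q' = 3.76.
ΔQ = 6.2867 − 3.76 = 2.5267; the wedge equals the tax, 15.16.
Deadweight loss = ½ × 2.5267 × 15.16 = $19.15.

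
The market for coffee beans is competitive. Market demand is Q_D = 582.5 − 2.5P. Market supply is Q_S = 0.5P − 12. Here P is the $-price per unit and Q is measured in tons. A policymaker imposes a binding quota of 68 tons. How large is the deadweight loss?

$437.01

In inverse form: demand P = 233 − 0.4Q, supply P = 24 + 2Q.
Competitive equilibrium: 233 − 0.4Q = 24 + 2Q → Q* = 87.0833, P* = 198.1667.
At Q = 68: demand price = 233 − 0.4·68 = 205.8; supply price = 24 + 2·68 = 160.
ΔQ = 87.0833 − 68 = 19.0833; wedge = 205.8 − 160 = 45.8.
DWL = ½ × 19.0833 × 45.8 = $437.01.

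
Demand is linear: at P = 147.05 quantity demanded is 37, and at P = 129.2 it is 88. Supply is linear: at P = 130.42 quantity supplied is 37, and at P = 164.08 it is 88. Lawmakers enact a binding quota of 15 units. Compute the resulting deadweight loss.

Demand slope = (129.2 − 147.05)/(88 − 37) = −0.35, so P = 160 − 0.35Q.
Supply slope = (164.08 − 130.42)/(88 − 37) = 0.66, so P = 106 + 0.66Q.
Competitive equilibrium: 160 − 0.35Q = 106 + 0.66Q → Q* = 53.4653, P* = 141.2871.
At Q = 15: demand price = 160 − 0.35·15 = 154.75; supply price = 106 + 0.66·15 = 115.9.
ΔQ = 53.4653 − 15 = 38.4653; wedge = 154.75 − 115.9 = 38.85.
Welfare loss = ½ × 38.4653 × 38.85 = 747.19.

747.19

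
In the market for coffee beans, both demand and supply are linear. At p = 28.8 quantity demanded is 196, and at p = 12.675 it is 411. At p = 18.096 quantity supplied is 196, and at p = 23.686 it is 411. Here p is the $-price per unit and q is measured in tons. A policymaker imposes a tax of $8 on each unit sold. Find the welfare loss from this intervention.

$316.83

Demand slope = (12.675 − 28.8)/(411 − 196) = −0.075, so p = 43.5 − 0.075q.
Supply slope = (23.686 − 18.096)/(411 − 196) = 0.026, so p = 13 + 0.026q.
Competitive equilibrium: 43.5 − 0.075q = 13 + 0.026q → q* = 301.9802, p* = 20.8515.
With the tax, the buyer price exceeds the seller price by 8: (43.5 − 0.075q) − (13 + 0.026q) = 8 → q' = 222.7723.
Δq = 301.9802 − 222.7723 = 79.2079; the wedge equals the tax, 8.
Deadweight loss = ½ × 79.2079 × 8 = $316.83.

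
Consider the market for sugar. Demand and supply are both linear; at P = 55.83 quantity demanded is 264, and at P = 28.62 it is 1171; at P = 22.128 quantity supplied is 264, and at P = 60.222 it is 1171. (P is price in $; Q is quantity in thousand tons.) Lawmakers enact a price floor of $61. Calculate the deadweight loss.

$14764.81 thousand

Demand slope = (28.62 − 55.83)/(1171 − 264) = −0.03, so P = 63.75 − 0.03Q.
Supply slope = (60.222 − 22.128)/(1171 − 264) = 0.042, so P = 11.04 + 0.042Q.
Competitive equilibrium: 63.75 − 0.03Q = 11.04 + 0.042Q → Q* = 732.08333, P* = 41.7875.
At the floor P = 61, quantity demanded = (63.75 − 61)/0.03 = 91.66667.
Sellers' marginal cost at Q' = 91.66667: 11.04 + 0.042·91.66667 = 14.89.
ΔQ = 732.08333 − 91.66667 = 640.41666; wedge = 61 − 14.89 = 46.11.
Welfare loss = ½ × 640.41666 × 46.11 = $14764.81 thousand.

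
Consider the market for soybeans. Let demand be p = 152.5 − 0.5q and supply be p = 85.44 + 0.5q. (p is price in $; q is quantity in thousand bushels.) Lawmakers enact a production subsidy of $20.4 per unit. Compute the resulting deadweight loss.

$208.08 thousand

Competitive equilibrium: 152.5 − 0.5q = 85.44 + 0.5q → q* = 67.06, p* = 118.97.
The subsidy lowers effective supply by 20.4: p = 65.04 + 0.5q.
New quantity: 152.5 − 0.5q = 65.04 + 0.5q → q' = 87.46.
Overproduction Δq = 87.46 − 67.06 = 20.4; wedge = subsidy = 20.4.
Welfare loss = ½ × 20.4 × 20.4 = $208.08 thousand.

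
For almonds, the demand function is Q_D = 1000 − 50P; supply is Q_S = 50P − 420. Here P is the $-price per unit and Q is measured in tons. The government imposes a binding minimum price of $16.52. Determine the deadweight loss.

In inverse form: demand P = 20 − 0.02Q, supply P = 8.4 + 0.02Q.
Competitive equilibrium: 20 − 0.02Q = 8.4 + 0.02Q → Q* = 290, P* = 14.2.
At the floor P = 16.52, quantity demanded = (20 − 16.52)/0.02 = 174.
Sellers' marginal cost at Q' = 174: 8.4 + 0.02·174 = 11.88.
ΔQ = 290 − 174 = 116; wedge = 16.52 − 11.88 = 4.64.
The triangle = ½ × 116 × 4.64 = $269.12.

$269.12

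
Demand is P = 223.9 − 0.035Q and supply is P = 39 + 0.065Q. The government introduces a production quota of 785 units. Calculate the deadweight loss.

56604.80

Competitive equilibrium: 223.9 − 0.035Q = 39 + 0.065Q → Q* = 1849, P* = 159.185.
At Q = 785: demand price = 223.9 − 0.035·785 = 196.425; supply price = 39 + 0.065·785 = 90.025.
ΔQ = 1849 − 785 = 1064; wedge = 196.425 − 90.025 = 106.4.
DWL = ½ × 1064 × 106.4 = 56604.80.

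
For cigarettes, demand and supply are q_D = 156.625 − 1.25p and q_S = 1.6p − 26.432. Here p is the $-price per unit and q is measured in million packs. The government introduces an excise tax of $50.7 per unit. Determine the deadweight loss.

$901.93 million

In inverse form: demand p = 125.3 − 0.8q, supply p = 16.52 + 0.625q.
Competitive equilibrium: 125.3 − 0.8q = 16.52 + 0.625q → q* = 76.3368, p* = 64.2305.
With the tax, the buyer price exceeds the seller price by 50.7: (125.3 − 0.8q) − (16.52 + 0.625q) = 50.7 → q' = 40.7579.
Δq = 76.3368 − 40.7579 = 35.5789; the wedge equals the tax, 50.7.
Welfare loss = ½ × 35.5789 × 50.7 = $901.93 million.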